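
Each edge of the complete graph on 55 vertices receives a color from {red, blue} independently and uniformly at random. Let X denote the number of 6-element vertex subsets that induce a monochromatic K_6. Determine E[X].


Let X = Σ_S X_S over the C(55, 6) = 28989675 subsets S of size 6, where X_S = 1 if the K_6 on S is monochromatic.
For a fixed S, the K_6 on S has C(6, 2) = 15 edges. P[all 15 edges red] = (1/2)^15, and likewise for blue, so P[monochromatic] = 2·(1/2)^15 = 2^{1 − 15} = 1/16384.
Summing: E[X] = C(55, 6) · 2^{1 − 15} = 28989675 · 1/16384 = 28989675/16384.
Numerically: E[X] ≈ 1769.389.

E[X] = C(55,6)·2^(1−C(6,2)) = 28989675/16384 ≈ 1769.389.


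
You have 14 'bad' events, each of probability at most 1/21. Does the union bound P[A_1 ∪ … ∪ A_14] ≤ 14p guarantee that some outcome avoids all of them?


Union bound: P[∪_{i=1}^{14} A_i] ≤ Σ_i P[A_i] ≤ 14·p = 14·(1/21) = 2/3.
Numerically: 2/3 ≈ 0.6667.
Is 2/3 < 1? YES.
Since P[∪ A_i] ≤ 2/3 < 1, the complement has P[∩ A_i^c] ≥ 1 − 2/3 = 1/3 > 0, so some outcome avoids every A_i.

14·p = 2/3 ≈ 0.6667; existence CERTIFIED by the union bound.


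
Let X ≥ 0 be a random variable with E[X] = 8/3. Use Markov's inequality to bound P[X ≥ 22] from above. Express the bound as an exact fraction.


μ = E[X] = 8/3, a = 22.
Markov: P[X ≥ 22] ≤ μ/a = (8/3)/22 = 4/33.
Numerically: ≈ 0.12121.
(Since a = 22 > μ = 2.66667, the bound 4/33 is < 1 and informative.)

P[X ≥ 22] ≤ 4/33 ≈ 0.12121.


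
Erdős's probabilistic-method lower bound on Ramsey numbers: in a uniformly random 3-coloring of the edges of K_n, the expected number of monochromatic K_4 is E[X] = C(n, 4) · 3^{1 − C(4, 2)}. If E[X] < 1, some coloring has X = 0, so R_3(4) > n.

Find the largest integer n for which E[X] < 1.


We need C(n, 4) · 3^{1 − 6} < 1, i.e. C(n, 4) < 3^{6 − 1} = 243.
Check values of n near the boundary:
  n = 5: C(5, 4) = 5; 5 < 243? YES
  n = 6: C(6, 4) = 15; 15 < 243? YES
  n = 7: C(7, 4) = 35; 35 < 243? YES
  n = 8: C(8, 4) = 70; 70 < 243? YES
  n = 9: C(9, 4) = 126; 126 < 243? YES
  n = 10: C(10, 4) = 210; 210 < 243? YES
  n = 11: C(11, 4) = 330; 330 < 243? NO
  n = 12: C(12, 4) = 495; 495 < 243? NO
  n = 13: C(13, 4) = 715; 715 < 243? NO
The largest n with C(n, 4) < 243 is n = 10 (where E[X] = 70/81 ≈ 0.864198). Hence R_3(4) > 10, i.e. R_3(4) ≥ 11.

Largest n = 10; hence R_3(4) > 10.


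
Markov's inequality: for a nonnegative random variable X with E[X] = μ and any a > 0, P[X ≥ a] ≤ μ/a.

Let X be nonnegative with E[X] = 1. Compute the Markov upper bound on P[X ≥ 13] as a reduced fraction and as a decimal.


μ = E[X] = 1, a = 13.
Markov: P[X ≥ 13] ≤ μ/a = (1)/13 = 1/13.
Numerically: ≈ 0.07692.
(Since a = 13 > μ = 1.00000, the bound 1/13 is < 1 and informative.)

P[X ≥ 13] ≤ 1/13 ≈ 0.07692.


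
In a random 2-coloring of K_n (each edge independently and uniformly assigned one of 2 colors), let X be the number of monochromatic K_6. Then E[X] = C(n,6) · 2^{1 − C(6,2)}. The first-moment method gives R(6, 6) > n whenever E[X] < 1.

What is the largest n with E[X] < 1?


We need C(n, 6) · 2^{1 − 15} < 1, i.e. C(n, 6) < 2^{15 − 1} = 16384.
Check values of n near the boundary:
  n = 11: C(11, 6) = 462; 462 < 16384? YES
  n = 12: C(12, 6) = 924; 924 < 16384? YES
  n = 13: C(13, 6) = 1716; 1716 < 16384? YES
  n = 14: C(14, 6) = 3003; 3003 < 16384? YES
  n = 15: C(15, 6) = 5005; 5005 < 16384? YES
  n = 16: C(16, 6) = 8008; 8008 < 16384? YES
  n = 17: C(17, 6) = 12376; 12376 < 16384? YES
  n = 18: C(18, 6) = 18564; 18564 < 16384? NO
  n = 19: C(19, 6) = 27132; 27132 < 16384? NO
The largest n with C(n, 6) < 16384 is n = 17 (where E[X] = 1547/2048 ≈ 0.755371). Hence R(6, 6) > 17, i.e. R(6, 6) ≥ 18.

Largest n = 17; hence R(6, 6) > 17.


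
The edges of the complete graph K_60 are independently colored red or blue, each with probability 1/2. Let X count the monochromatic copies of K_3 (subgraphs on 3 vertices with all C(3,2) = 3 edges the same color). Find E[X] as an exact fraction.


Let X = Σ_S X_S over the C(60, 3) = 34220 subsets S of size 3, where X_S = 1 if the K_3 on S is monochromatic.
For a fixed S, the K_3 on S has C(3, 2) = 3 edges. P[all 3 edges red] = (1/2)^3, and likewise for blue, so P[monochromatic] = 2·(1/2)^3 = 2^{1 − 3} = 1/4.
Summing: E[X] = C(60, 3) · 2^{1 − 3} = 34220 · 1/4 = 8555.
Numerically: E[X] ≈ 8555.00000.

E[X] = C(60,3)·2^(1−C(3,2)) = 8555 ≈ 8555.00000.


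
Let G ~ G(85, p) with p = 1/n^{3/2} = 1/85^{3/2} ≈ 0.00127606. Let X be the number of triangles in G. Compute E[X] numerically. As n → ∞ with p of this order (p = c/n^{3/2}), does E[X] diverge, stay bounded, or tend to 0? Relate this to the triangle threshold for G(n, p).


Number of potential triangles: C(85, 3) = 98770.
Each occurs with probability p³ ≈ (0.00127606)³ ≈ 2.07785307e-09.
By linearity: E[X] = C(85, 3)·p³ ≈ 98770 · 2.07785307e-09 ≈ 0.000205.
Since α = 3/2 > 1, p = c/n^{3/2} = o(1/n) is below the triangle threshold p ~ 1/n. Asymptotically E[X] ~ (c³/6)·n^{3(1−α)} = (1³/6)·n^{-1.5} → 0, so by Markov's inequality G has no triangles w.h.p.

E[X] ≈ 0.000205; in regime p = Θ(1/n^{3/2}) E[X] tends to 0 (below the triangle threshold p ~ 1/n).


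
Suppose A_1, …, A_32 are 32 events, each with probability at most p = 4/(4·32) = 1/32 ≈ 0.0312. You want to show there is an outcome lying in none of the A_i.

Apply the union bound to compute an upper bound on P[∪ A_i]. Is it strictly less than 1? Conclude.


Union bound: P[∪_{i=1}^{32} A_i] ≤ Σ_i P[A_i] ≤ 32·p = 32·(1/32) = 1.
Numerically: 1 ≈ 1.0000.
Is 1 < 1? NO.
Since the bound 1 is ≥ 1, the union bound is uninformative here; it does NOT by itself certify existence.

32·p = 1 ≈ 1.0000; existence NOT certified by the union bound.


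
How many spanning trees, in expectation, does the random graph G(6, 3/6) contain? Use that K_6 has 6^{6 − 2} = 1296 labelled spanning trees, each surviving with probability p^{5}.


K_6 has 6^{6 − 2} = 1296 labelled spanning trees.
For each such spanning tree H, let X_H = 1 if all 5 edges of H are present in G. Then P[X_H = 1] = p^{5} = (1/2)^{5} = 1/32.
By linearity of expectation: E[X] = Σ_H E[X_H] = 1296 · p^{5} = 1296 · 1/32 = 81/2.
Numerically: E[X] ≈ 40.5.

E[X] = 1296 · (1/2)^{5} = 81/2 ≈ 40.5.


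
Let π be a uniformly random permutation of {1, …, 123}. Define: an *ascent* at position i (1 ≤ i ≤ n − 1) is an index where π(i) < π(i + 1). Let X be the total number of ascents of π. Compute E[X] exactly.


Write X = Σ X_I over i = 1, …, 122, with X_I the indicator of one ascent.
There are 122 indicators.
For each fixed i, the pair (π(i), π(i+1)) is a uniformly random ordered pair of distinct values from {1, …, 123}; by symmetry P[π(i) < π(i+1)] = 1/2.
By linearity: E[X] = 122 · (1/2) = (123 − 1) · (1/2) = 61 ≈ 61.000.

E[X] = 61 = 61.000.


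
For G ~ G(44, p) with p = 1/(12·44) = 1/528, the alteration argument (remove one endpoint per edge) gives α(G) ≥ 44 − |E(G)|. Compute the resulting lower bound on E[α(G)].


E[|E(G)|] = C(44, 2)·p = 946 · (1/528) = 43/24.
E[α(G)] ≥ n − E[|E(G)|] = 44 − 43/24 = 1013/24.
Numerically: ≈ 42.20833.
(This is only a lower bound; the true E[α(G)] may be larger.)

E[α(G)] ≥ 1013/24 ≈ 42.20833.


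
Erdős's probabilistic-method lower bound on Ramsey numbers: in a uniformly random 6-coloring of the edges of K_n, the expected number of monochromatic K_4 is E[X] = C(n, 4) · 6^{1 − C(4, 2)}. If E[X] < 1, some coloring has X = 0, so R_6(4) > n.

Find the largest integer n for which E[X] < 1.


We need C(n, 4) · 6^{1 − 6} < 1, i.e. C(n, 4) < 6^{6 − 1} = 7776.
Check values of n near the boundary:
  n = 16: C(16, 4) = 1820; 1820 < 7776? YES
  n = 17: C(17, 4) = 2380; 2380 < 7776? YES
  n = 18: C(18, 4) = 3060; 3060 < 7776? YES
  n = 19: C(19, 4) = 3876; 3876 < 7776? YES
  n = 20: C(20, 4) = 4845; 4845 < 7776? YES
  n = 21: C(21, 4) = 5985; 5985 < 7776? YES
  n = 22: C(22, 4) = 7315; 7315 < 7776? YES
  n = 23: C(23, 4) = 8855; 8855 < 7776? NO
  n = 24: C(24, 4) = 10626; 10626 < 7776? NO
The largest n with C(n, 4) < 7776 is n = 22 (where E[X] = 7315/7776 ≈ 0.94072). Hence R_6(4) > 22, i.e. R_6(4) ≥ 23.

Largest n = 22; hence R_6(4) > 22.


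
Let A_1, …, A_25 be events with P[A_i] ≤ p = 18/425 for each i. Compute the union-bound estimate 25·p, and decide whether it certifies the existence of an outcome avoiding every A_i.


Union bound: P[∪_{i=1}^{25} A_i] ≤ Σ_i P[A_i] ≤ 25·p = 25·(18/425) = 18/17.
Numerically: 18/17 ≈ 1.05882.
Is 18/17 < 1? NO.
Since the bound 18/17 is ≥ 1, the union bound is uninformative here; it does NOT by itself certify existence.

25·p = 18/17 ≈ 1.05882; existence NOT certified by the union bound.


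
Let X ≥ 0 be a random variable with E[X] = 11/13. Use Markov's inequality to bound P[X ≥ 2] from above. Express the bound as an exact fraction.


μ = E[X] = 11/13, a = 2.
Markov: P[X ≥ 2] ≤ μ/a = (11/13)/2 = 11/26.
Numerically: ≈ 0.423.
(Since a = 2 > μ = 0.846, the bound 11/26 is < 1 and informative.)

P[X ≥ 2] ≤ 11/26 ≈ 0.423.


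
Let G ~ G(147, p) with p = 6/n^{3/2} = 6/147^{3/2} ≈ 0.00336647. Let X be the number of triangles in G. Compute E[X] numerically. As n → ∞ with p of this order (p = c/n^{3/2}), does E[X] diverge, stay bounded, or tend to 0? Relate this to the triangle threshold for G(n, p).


Number of potential triangles: C(147, 3) = 518665.
Each occurs with probability p³ ≈ (0.00336647)³ ≈ 3.81527410e-08.
By linearity: E[X] = C(147, 3)·p³ ≈ 518665 · 3.81527410e-08 ≈ 0.019788.
Since α = 3/2 > 1, p = c/n^{3/2} = o(1/n) is below the triangle threshold p ~ 1/n. Asymptotically E[X] ~ (c³/6)·n^{3(1−α)} = (6³/6)·n^{-1.5} → 0, so by Markov's inequality G has no triangles w.h.p.

E[X] ≈ 0.019788; in regime p = Θ(1/n^{3/2}) E[X] tends to 0 (below the triangle threshold p ~ 1/n).


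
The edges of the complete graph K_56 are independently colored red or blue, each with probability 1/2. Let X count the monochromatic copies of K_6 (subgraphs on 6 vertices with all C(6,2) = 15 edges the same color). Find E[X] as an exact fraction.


Let X = Σ_S X_S over the C(56, 6) = 32468436 subsets S of size 6, where X_S = 1 if the K_6 on S is monochromatic.
For a fixed S, the K_6 on S has C(6, 2) = 15 edges. P[all 15 edges red] = (1/2)^15, and likewise for blue, so P[monochromatic] = 2·(1/2)^15 = 2^{1 − 15} = 1/16384.
By linearity: E[X] = C(56, 6) · 2^{1 − 15} = 32468436 · 1/16384 = 8117109/4096.
Numerically: E[X] ≈ 1981.71606.

E[X] = C(56,6)·2^(1−C(6,2)) = 8117109/4096 ≈ 1981.71606.


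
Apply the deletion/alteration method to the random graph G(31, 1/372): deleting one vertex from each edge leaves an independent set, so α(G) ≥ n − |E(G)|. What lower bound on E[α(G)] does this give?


E[|E(G)|] = C(31, 2)·p = 465 · (1/372) = 5/4.
E[α(G)] ≥ n − E[|E(G)|] = 31 − 5/4 = 119/4.
Numerically: ≈ 29.750000.
(This is only a lower bound; the true E[α(G)] may be larger.)

E[α(G)] ≥ 119/4 ≈ 29.750000.


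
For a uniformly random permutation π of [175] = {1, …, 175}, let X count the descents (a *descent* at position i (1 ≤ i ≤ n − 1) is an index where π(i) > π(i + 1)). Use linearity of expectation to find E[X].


Write X = Σ X_I over i = 1, …, 174, with X_I the indicator of one descent.
There are 174 indicators.
For each fixed i, the pair (π(i), π(i+1)) is a uniformly random ordered pair of distinct values from {1, …, 175}; by symmetry P[π(i) > π(i+1)] = 1/2.
By linearity: E[X] = 174 · (1/2) = (175 − 1) · (1/2) = 87 ≈ 87.000000.

E[X] = 87 = 87.000000.


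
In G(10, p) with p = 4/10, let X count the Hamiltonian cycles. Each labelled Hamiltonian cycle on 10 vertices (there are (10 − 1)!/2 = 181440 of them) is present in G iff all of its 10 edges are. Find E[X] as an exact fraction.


K_10 has (10 − 1)!/2 = 181440 labelled Hamiltonian cycles.
For each such Hamiltonian cycle H, let X_H = 1 if all 10 edges of H are present in G. Then P[X_H = 1] = p^{10} = (2/5)^{10} = 1024/9765625.
By linearity of expectation: E[X] = Σ_H E[X_H] = 181440 · p^{10} = 181440 · 1024/9765625 = 37158912/1953125.
Numerically: E[X] ≈ 19.0254.

E[X] = 181440 · (2/5)^{10} = 37158912/1953125 ≈ 19.0254.


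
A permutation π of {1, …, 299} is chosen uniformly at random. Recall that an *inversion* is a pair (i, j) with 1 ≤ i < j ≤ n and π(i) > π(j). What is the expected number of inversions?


Write X = Σ X_I over the C(299, 2) = 44551 pairs i < j, with X_I the indicator of one inversion.
There are 44551 indicators.
For each fixed pair i < j, the values π(i) and π(j) are two distinct elements of {1, …, 299} in uniformly random order; by symmetry P[π(i) > π(j)] = 1/2.
By linearity: E[X] = 44551 · (1/2) = C(299, 2) · (1/2) = 44551/2 = 44551/2 ≈ 22275.500.

E[X] = 44551/2 = 22275.500.


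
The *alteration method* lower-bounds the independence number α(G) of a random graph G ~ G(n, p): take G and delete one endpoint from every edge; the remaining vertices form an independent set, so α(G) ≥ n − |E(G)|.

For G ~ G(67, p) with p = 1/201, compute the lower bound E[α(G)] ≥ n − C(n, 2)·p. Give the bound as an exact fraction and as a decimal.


E[|E(G)|] = C(67, 2)·p = 2211 · (1/201) = 11.
E[α(G)] ≥ n − E[|E(G)|] = 67 − 11 = 56.
Numerically: ≈ 56.000000.
(This is only a lower bound; the true E[α(G)] may be larger.)

E[α(G)] ≥ 56 ≈ 56.000000.


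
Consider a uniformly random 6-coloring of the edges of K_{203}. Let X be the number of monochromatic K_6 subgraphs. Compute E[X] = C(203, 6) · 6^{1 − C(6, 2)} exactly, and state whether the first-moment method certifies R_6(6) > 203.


E[X] = C(203, 6) · 6^{1 − 15} = 90210944670 · 6^{−14} = 90210944670/78364164096.
As a reduced fraction: E[X] = 15035157445/13060694016 ≈ 1.1512.
Is E[X] < 1? NO.
Since E[X] ≥ 1, the first-moment bound is inconclusive at n = 203; it does NOT by itself certify R_6(6) > 203.

E[X] = 15035157445/13060694016 ≈ 1.1512; E[X] ≥ 1; first-moment method inconclusive here.


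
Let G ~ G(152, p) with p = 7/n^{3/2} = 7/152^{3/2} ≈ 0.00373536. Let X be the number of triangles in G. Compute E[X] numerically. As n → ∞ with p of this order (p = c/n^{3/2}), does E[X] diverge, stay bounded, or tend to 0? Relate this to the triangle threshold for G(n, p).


Number of potential triangles: C(152, 3) = 573800.
Each occurs with probability p³ ≈ (0.00373536)³ ≈ 5.21192280e-08.
By linearity: E[X] = C(152, 3)·p³ ≈ 573800 · 5.21192280e-08 ≈ 0.029906.
Since α = 3/2 > 1, p = c/n^{3/2} = o(1/n) is below the triangle threshold p ~ 1/n. Asymptotically E[X] ~ (c³/6)·n^{3(1−α)} = (7³/6)·n^{-1.5} → 0, so by Markov's inequality G has no triangles w.h.p.

E[X] ≈ 0.029906; in regime p = Θ(1/n^{3/2}) E[X] tends to 0 (below the triangle threshold p ~ 1/n).


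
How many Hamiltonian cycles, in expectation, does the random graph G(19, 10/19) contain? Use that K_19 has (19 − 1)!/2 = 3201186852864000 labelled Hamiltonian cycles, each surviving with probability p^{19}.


K_19 has (19 − 1)!/2 = 3201186852864000 labelled Hamiltonian cycles.
For each such Hamiltonian cycle H, let X_H = 1 if all 19 edges of H are present in G. Then P[X_H = 1] = p^{19} = (10/19)^{19} = 10000000000000000000/1978419655660313589123979.
By linearity: E[X] = Σ_H E[X_H] = 3201186852864000 · p^{19} = 3201186852864000 · 10000000000000000000/1978419655660313589123979 = 32011868528640000000000000000000000/1978419655660313589123979.
Numerically: E[X] ≈ 1.618e+10.

E[X] = 3201186852864000 · (10/19)^{19} = 32011868528640000000000000000000000/1978419655660313589123979 ≈ 1.618e+10.


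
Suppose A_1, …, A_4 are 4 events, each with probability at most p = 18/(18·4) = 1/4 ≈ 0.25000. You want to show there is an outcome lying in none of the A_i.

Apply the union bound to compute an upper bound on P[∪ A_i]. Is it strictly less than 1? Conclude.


Union bound: P[∪_{i=1}^{4} A_i] ≤ Σ_i P[A_i] ≤ 4·p = 4·(1/4) = 1.
Numerically: 1 ≈ 1.00000.
Is 1 < 1? NO.
Since the bound 1 is ≥ 1, the union bound is uninformative here; it does NOT by itself certify existence.

4·p = 1 ≈ 1.00000; existence NOT certified by the union bound.


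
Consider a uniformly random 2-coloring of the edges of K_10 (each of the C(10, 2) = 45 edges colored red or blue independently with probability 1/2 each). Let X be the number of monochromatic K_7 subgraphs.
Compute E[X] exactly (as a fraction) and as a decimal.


Let X = Σ_S X_S over the C(10, 7) = 120 subsets S of size 7, where X_S = 1 if the K_7 on S is monochromatic.
For a fixed S, the K_7 on S has C(7, 2) = 21 edges. P[all 21 edges red] = (1/2)^21, and likewise for blue, so P[monochromatic] = 2·(1/2)^21 = 2^{1 − 21} = 1/1048576.
Summing: E[X] = C(10, 7) · 2^{1 − 21} = 120 · 1/1048576 = 15/131072.
Numerically: E[X] ≈ 0.000.

E[X] = C(10,7)·2^(1−C(7,2)) = 15/131072 ≈ 0.000.


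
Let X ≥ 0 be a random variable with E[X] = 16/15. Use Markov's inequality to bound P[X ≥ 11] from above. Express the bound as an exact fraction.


μ = E[X] = 16/15, a = 11.
Markov: P[X ≥ 11] ≤ μ/a = (16/15)/11 = 16/165.
Numerically: ≈ 0.097.
(Since a = 11 > μ = 1.067, the bound 16/165 is < 1 and informative.)

P[X ≥ 11] ≤ 16/165 ≈ 0.097.


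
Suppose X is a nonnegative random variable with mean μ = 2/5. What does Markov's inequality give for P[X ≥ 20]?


μ = E[X] = 2/5, a = 20.
Markov: P[X ≥ 20] ≤ μ/a = (2/5)/20 = 1/50.
Numerically: ≈ 0.02000.
(Since a = 20 > μ = 0.40000, the bound 1/50 is < 1 and informative.)

P[X ≥ 20] ≤ 1/50 ≈ 0.02000.


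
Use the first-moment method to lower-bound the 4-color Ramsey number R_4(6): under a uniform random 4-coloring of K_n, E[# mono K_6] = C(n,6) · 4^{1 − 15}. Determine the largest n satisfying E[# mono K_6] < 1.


We need C(n, 6) · 4^{1 − 15} < 1, i.e. C(n, 6) < 4^{15 − 1} = 268435456.
Check values of n near the boundary:
  n = 74: C(74, 6) = 185250786; 185250786 < 268435456? YES
  n = 75: C(75, 6) = 201359550; 201359550 < 268435456? YES
  n = 76: C(76, 6) = 218618940; 218618940 < 268435456? YES
  n = 77: C(77, 6) = 237093780; 237093780 < 268435456? YES
  n = 78: C(78, 6) = 256851595; 256851595 < 268435456? YES
  n = 79: C(79, 6) = 277962685; 277962685 < 268435456? NO
  n = 80: C(80, 6) = 300500200; 300500200 < 268435456? NO
The largest n with C(n, 6) < 268435456 is n = 78 (where E[X] = 256851595/268435456 ≈ 0.95685). Hence R_4(6) > 78, i.e. R_4(6) ≥ 79.

Largest n = 78; hence R_4(6) > 78.


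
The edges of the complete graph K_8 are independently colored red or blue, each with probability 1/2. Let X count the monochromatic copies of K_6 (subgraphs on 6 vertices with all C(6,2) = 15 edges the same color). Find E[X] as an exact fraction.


Let X = Σ_S X_S over the C(8, 6) = 28 subsets S of size 6, where X_S = 1 if the K_6 on S is monochromatic.
For a fixed S, the K_6 on S has C(6, 2) = 15 edges. P[all 15 edges red] = (1/2)^15, and likewise for blue, so P[monochromatic] = 2·(1/2)^15 = 2^{1 − 15} = 1/16384.
Summing: E[X] = C(8, 6) · 2^{1 − 15} = 28 · 1/16384 = 7/4096.
Numerically: E[X] ≈ 0.00171.

E[X] = C(8,6)·2^(1−C(6,2)) = 7/4096 ≈ 0.00171.


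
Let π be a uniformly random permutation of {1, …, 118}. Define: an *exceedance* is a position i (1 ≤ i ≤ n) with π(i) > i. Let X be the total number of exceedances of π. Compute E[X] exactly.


Write X = Σ_{i=1}^{118} X_i, where X_i = 1_{π(i) > i}.
For each fixed i, π(i) is uniform over {1, …, 118} (marginal of a uniform permutation), so P[π(i) > i] = (n − i)/n. Summing: Σ_{i=1}^{118} (n − i)/n = (0 + 1 + … + 117)/118 = 118(118 − 1)/(2·118) = (118 − 1)/2.
Hence E[X] = Σ_{i=1}^{118} (118 − i)/118 = 117/2 ≈ 58.500.

E[X] = 117/2 = 58.500.


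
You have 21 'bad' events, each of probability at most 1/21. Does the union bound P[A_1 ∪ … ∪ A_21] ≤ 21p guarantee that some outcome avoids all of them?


Union bound: P[∪_{i=1}^{21} A_i] ≤ Σ_i P[A_i] ≤ 21·p = 21·(1/21) = 1.
Numerically: 1 ≈ 1.0000000.
Is 1 < 1? NO.
Since the bound 1 is ≥ 1, the union bound is uninformative here; it does NOT by itself certify existence.

21·p = 1 ≈ 1.0000000; existence NOT certified by the union bound.


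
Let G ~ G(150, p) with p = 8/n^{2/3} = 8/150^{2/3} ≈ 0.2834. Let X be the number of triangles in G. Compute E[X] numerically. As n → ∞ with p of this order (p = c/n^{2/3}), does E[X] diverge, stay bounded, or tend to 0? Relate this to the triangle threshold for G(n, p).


Number of potential triangles: C(150, 3) = 551300.
Each occurs with probability p³ ≈ (0.2834)³ ≈ 2.275556e-02.
By linearity: E[X] = C(150, 3)·p³ ≈ 551300 · 2.275556e-02 ≈ 12545.1378.
Since α = 2/3 < 1, p = c/n^{2/3} ≫ 1/n is above the triangle threshold p ~ 1/n. Asymptotically E[X] ~ (c³/6)·n^{3(1−α)} = (8³/6)·n^{1} → ∞; triangles are abundant w.h.p.

E[X] ≈ 12545.1378; in regime p = Θ(1/n^{2/3}) E[X] diverges (above the triangle threshold p ~ 1/n).


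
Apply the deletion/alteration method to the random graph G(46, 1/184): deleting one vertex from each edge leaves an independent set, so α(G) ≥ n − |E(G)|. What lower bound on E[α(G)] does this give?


E[|E(G)|] = C(46, 2)·p = 1035 · (1/184) = 45/8.
E[α(G)] ≥ n − E[|E(G)|] = 46 − 45/8 = 323/8.
Numerically: ≈ 40.3750.
(This is only a lower bound; the true E[α(G)] may be larger.)

E[α(G)] ≥ 323/8 ≈ 40.3750.


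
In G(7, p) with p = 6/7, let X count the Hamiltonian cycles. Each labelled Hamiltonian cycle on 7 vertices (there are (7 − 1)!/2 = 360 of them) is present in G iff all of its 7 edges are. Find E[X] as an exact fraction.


K_7 has (7 − 1)!/2 = 360 labelled Hamiltonian cycles.
For each such Hamiltonian cycle H, let X_H = 1 if all 7 edges of H are present in G. Then P[X_H = 1] = p^{7} = (6/7)^{7} = 279936/823543.
By linearity of expectation: E[X] = Σ_H E[X_H] = 360 · p^{7} = 360 · 279936/823543 = 100776960/823543.
Numerically: E[X] ≈ 122.

E[X] = 360 · (6/7)^{7} = 100776960/823543 ≈ 122.


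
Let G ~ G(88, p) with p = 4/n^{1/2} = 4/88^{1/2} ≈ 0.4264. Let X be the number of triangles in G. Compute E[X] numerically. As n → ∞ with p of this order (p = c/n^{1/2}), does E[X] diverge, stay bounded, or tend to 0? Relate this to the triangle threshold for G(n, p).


Number of potential triangles: C(88, 3) = 109736.
Each occurs with probability p³ ≈ (0.4264)³ ≈ 7.752753e-02.
By linearity: E[X] = C(88, 3)·p³ ≈ 109736 · 7.752753e-02 ≈ 8507.5614.
Since α = 1/2 < 1, p = c/n^{1/2} ≫ 1/n is above the triangle threshold p ~ 1/n. Asymptotically E[X] ~ (c³/6)·n^{3(1−α)} = (4³/6)·n^{1.5} → ∞; triangles are abundant w.h.p.

E[X] ≈ 8507.5614; in regime p = Θ(1/n^{1/2}) E[X] diverges (above the triangle threshold p ~ 1/n).


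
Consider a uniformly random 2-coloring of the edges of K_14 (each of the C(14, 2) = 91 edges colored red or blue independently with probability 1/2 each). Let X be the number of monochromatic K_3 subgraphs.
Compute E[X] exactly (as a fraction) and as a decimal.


Let X = Σ_S X_S over the C(14, 3) = 364 subsets S of size 3, where X_S = 1 if the K_3 on S is monochromatic.
For a fixed S, the K_3 on S has C(3, 2) = 3 edges. P[all 3 edges red] = (1/2)^3, and likewise for blue, so P[monochromatic] = 2·(1/2)^3 = 2^{1 − 3} = 1/4.
Summing: E[X] = C(14, 3) · 2^{1 − 3} = 364 · 1/4 = 91.
Numerically: E[X] ≈ 91.000.

E[X] = C(14,3)·2^(1−C(3,2)) = 91 ≈ 91.000.


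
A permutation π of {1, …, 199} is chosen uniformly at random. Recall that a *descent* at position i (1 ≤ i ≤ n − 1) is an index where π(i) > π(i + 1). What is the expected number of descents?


Write X = Σ X_I over i = 1, …, 198, with X_I the indicator of one descent.
There are 198 indicators.
For each fixed i, the pair (π(i), π(i+1)) is a uniformly random ordered pair of distinct values from {1, …, 199}; by symmetry P[π(i) > π(i+1)] = 1/2.
By linearity: E[X] = 198 · (1/2) = (199 − 1) · (1/2) = 99 ≈ 99.000000.

E[X] = 99 = 99.000000.


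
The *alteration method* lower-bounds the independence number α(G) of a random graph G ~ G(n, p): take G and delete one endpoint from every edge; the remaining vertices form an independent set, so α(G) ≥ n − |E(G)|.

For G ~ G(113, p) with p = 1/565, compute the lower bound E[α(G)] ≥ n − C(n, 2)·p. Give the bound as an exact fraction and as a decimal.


E[|E(G)|] = C(113, 2)·p = 6328 · (1/565) = 56/5.
E[α(G)] ≥ n − E[|E(G)|] = 113 − 56/5 = 509/5.
Numerically: ≈ 101.8000.
(This is only a lower bound; the true E[α(G)] may be larger.)

E[α(G)] ≥ 509/5 ≈ 101.8000.


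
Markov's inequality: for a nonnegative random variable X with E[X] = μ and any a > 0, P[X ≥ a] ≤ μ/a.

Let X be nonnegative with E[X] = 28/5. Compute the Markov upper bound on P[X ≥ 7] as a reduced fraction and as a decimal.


μ = E[X] = 28/5, a = 7.
Markov: P[X ≥ 7] ≤ μ/a = (28/5)/7 = 4/5.
Numerically: ≈ 0.800.
(Since a = 7 > μ = 5.600, the bound 4/5 is < 1 and informative.)

P[X ≥ 7] ≤ 4/5 ≈ 0.800.


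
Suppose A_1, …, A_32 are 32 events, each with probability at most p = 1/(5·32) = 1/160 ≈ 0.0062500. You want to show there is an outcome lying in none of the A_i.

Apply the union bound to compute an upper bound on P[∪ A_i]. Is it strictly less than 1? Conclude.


Union bound: P[∪_{i=1}^{32} A_i] ≤ Σ_i P[A_i] ≤ 32·p = 32·(1/160) = 1/5.
Numerically: 1/5 ≈ 0.2000000.
Is 1/5 < 1? YES.
Since P[∪ A_i] ≤ 1/5 < 1, the complement has P[∩ A_i^c] ≥ 1 − 1/5 = 4/5 > 0, so some outcome avoids every A_i.

32·p = 1/5 ≈ 0.2000000; existence CERTIFIED by the union bound.


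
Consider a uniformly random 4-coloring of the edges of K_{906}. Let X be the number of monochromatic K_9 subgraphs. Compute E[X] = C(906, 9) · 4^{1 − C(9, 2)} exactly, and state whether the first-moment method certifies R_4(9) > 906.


E[X] = C(906, 9) · 4^{1 − 36} = 1089130176400609441450 · 4^{−35} = 1089130176400609441450/1180591620717411303424.
As a reduced fraction: E[X] = 544565088200304720725/590295810358705651712 ≈ 0.922529.
Is E[X] < 1? YES.
Since E[X] < 1, there exists a 4-coloring of K_{906} with no monochromatic K_9; hence R_4(9) > 906.

E[X] = 544565088200304720725/590295810358705651712 ≈ 0.922529; E[X] < 1, so R_4(9) > 906.


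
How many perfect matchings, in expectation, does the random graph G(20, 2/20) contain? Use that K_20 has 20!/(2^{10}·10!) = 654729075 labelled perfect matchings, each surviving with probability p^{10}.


K_20 has 20!/(2^{10}·10!) = 654729075 labelled perfect matchings.
For each such perfect matching H, let X_H = 1 if all 10 edges of H are present in G. Then P[X_H = 1] = p^{10} = (1/10)^{10} = 1/10000000000.
By linearity of expectation: E[X] = Σ_H E[X_H] = 654729075 · p^{10} = 654729075 · 1/10000000000 = 26189163/400000000.
Numerically: E[X] ≈ 0.065473.

E[X] = 654729075 · (1/10)^{10} = 26189163/400000000 ≈ 0.065473.


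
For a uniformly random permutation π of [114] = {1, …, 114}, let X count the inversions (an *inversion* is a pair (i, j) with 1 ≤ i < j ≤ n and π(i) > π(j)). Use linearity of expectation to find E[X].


Write X = Σ X_I over the C(114, 2) = 6441 pairs i < j, with X_I the indicator of one inversion.
There are 6441 indicators.
For each fixed pair i < j, the values π(i) and π(j) are two distinct elements of {1, …, 114} in uniformly random order; by symmetry P[π(i) > π(j)] = 1/2.
By linearity: E[X] = 6441 · (1/2) = C(114, 2) · (1/2) = 6441/2 = 6441/2 ≈ 3220.500.

E[X] = 6441/2 = 3220.500.


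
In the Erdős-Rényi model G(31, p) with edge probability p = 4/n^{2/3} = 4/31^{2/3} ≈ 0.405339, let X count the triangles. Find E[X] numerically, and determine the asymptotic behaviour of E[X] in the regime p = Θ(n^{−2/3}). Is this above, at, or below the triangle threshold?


Number of potential triangles: C(31, 3) = 4495.
Each occurs with probability p³ ≈ (0.405339)³ ≈ 6.65972945e-02.
By linearity: E[X] = C(31, 3)·p³ ≈ 4495 · 6.65972945e-02 ≈ 299.354839.
Since α = 2/3 < 1, p = c/n^{2/3} ≫ 1/n is above the triangle threshold p ~ 1/n. Asymptotically E[X] ~ (c³/6)·n^{3(1−α)} = (4³/6)·n^{1} → ∞; triangles are abundant w.h.p.

E[X] ≈ 299.354839; in regime p = Θ(1/n^{2/3}) E[X] diverges (above the triangle threshold p ~ 1/n).


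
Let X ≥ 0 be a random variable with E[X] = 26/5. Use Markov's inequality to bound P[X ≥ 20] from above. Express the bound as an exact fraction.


μ = E[X] = 26/5, a = 20.
Markov: P[X ≥ 20] ≤ μ/a = (26/5)/20 = 13/50.
Numerically: ≈ 0.260000.
(Since a = 20 > μ = 5.200000, the bound 13/50 is < 1 and informative.)

P[X ≥ 20] ≤ 13/50 ≈ 0.260000.


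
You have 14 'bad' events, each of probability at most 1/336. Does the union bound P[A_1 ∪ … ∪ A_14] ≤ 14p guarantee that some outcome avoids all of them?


Union bound: P[∪_{i=1}^{14} A_i] ≤ Σ_i P[A_i] ≤ 14·p = 14·(1/336) = 1/24.
Numerically: 1/24 ≈ 0.04167.
Is 1/24 < 1? YES.
Since P[∪ A_i] ≤ 1/24 < 1, the complement has P[∩ A_i^c] ≥ 1 − 1/24 = 23/24 > 0, so some outcome avoids every A_i.

14·p = 1/24 ≈ 0.04167; existence CERTIFIED by the union bound.


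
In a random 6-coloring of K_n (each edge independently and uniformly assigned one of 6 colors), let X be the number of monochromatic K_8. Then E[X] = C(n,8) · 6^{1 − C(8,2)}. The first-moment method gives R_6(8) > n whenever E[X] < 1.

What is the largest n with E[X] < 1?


We need C(n, 8) · 6^{1 − 28} < 1, i.e. C(n, 8) < 6^{28 − 1} = 1023490369077469249536.
Check values of n near the boundary:
  n = 1590: C(1590, 8) = 995397314198933813310; 995397314198933813310 < 1023490369077469249536? YES
  n = 1591: C(1591, 8) = 1000427749141189953870; 1000427749141189953870 < 1023490369077469249536? YES
  n = 1592: C(1592, 8) = 1005480414540892933435; 1005480414540892933435 < 1023490369077469249536? YES
  n = 1593: C(1593, 8) = 1010555394551193970323; 1010555394551193970323 < 1023490369077469249536? YES
  n = 1594: C(1594, 8) = 1015652773590544255167; 1015652773590544255167 < 1023490369077469249536? YES
  n = 1595: C(1595, 8) = 1020772636343363633895; 1020772636343363633895 < 1023490369077469249536? YES
  n = 1596: C(1596, 8) = 1025915067760710553965; 1025915067760710553965 < 1023490369077469249536? NO
The largest n with C(n, 8) < 1023490369077469249536 is n = 1595 (where E[X] = 113419181815929292655/113721152119718805504 ≈ 0.997). Hence R_6(8) > 1595, i.e. R_6(8) ≥ 1596.

Largest n = 1595; hence R_6(8) > 1595.


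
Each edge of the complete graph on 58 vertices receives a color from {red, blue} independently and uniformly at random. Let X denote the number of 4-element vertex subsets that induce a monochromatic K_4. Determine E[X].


Let X = Σ_S X_S over the C(58, 4) = 424270 subsets S of size 4, where X_S = 1 if the K_4 on S is monochromatic.
For a fixed S, the K_4 on S has C(4, 2) = 6 edges. P[all 6 edges red] = (1/2)^6, and likewise for blue, so P[monochromatic] = 2·(1/2)^6 = 2^{1 − 6} = 1/32.
By linearity: E[X] = C(58, 4) · 2^{1 − 6} = 424270 · 1/32 = 212135/16.
Numerically: E[X] ≈ 13258.438.

E[X] = C(58,4)·2^(1−C(4,2)) = 212135/16 ≈ 13258.438.


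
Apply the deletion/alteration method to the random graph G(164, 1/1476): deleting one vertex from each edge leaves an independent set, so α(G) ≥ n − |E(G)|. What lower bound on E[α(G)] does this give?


E[|E(G)|] = C(164, 2)·p = 13366 · (1/1476) = 163/18.
E[α(G)] ≥ n − E[|E(G)|] = 164 − 163/18 = 2789/18.
Numerically: ≈ 154.944.
(This is only a lower bound; the true E[α(G)] may be larger.)

E[α(G)] ≥ 2789/18 ≈ 154.944.


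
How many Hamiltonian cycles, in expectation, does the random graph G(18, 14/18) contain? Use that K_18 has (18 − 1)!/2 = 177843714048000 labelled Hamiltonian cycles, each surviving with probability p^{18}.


K_18 has (18 − 1)!/2 = 177843714048000 labelled Hamiltonian cycles.
For each such Hamiltonian cycle H, let X_H = 1 if all 18 edges of H are present in G. Then P[X_H = 1] = p^{18} = (7/9)^{18} = 1628413597910449/150094635296999121.
Summing the indicators: E[X] = Σ_H E[X_H] = 177843714048000 · p^{18} = 177843714048000 · 1628413597910449/150094635296999121 = 397260798708725298034688000/205891132094649.
Numerically: E[X] ≈ 1.9295e+12.

E[X] = 177843714048000 · (7/9)^{18} = 397260798708725298034688000/205891132094649 ≈ 1.9295e+12.


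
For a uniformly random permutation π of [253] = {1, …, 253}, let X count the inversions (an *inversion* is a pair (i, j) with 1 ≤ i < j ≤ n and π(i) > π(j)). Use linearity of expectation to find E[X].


Write X = Σ X_I over the C(253, 2) = 31878 pairs i < j, with X_I the indicator of one inversion.
There are 31878 indicators.
For each fixed pair i < j, the values π(i) and π(j) are two distinct elements of {1, …, 253} in uniformly random order; by symmetry P[π(i) > π(j)] = 1/2.
By linearity: E[X] = 31878 · (1/2) = C(253, 2) · (1/2) = 31878/2 = 15939 ≈ 15939.000.

E[X] = 15939 = 15939.000.


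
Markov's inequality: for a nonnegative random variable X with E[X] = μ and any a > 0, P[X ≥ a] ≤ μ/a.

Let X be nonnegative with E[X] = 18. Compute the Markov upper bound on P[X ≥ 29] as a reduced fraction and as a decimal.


μ = E[X] = 18, a = 29.
Markov: P[X ≥ 29] ≤ μ/a = (18)/29 = 18/29.
Numerically: ≈ 0.6207.
(Since a = 29 > μ = 18.0000, the bound 18/29 is < 1 and informative.)

P[X ≥ 29] ≤ 18/29 ≈ 0.6207.


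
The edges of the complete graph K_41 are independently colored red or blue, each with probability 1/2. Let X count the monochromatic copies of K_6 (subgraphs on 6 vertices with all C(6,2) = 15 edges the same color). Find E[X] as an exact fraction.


Let X = Σ_S X_S over the C(41, 6) = 4496388 subsets S of size 6, where X_S = 1 if the K_6 on S is monochromatic.
For a fixed S, the K_6 on S has C(6, 2) = 15 edges. P[all 15 edges red] = (1/2)^15, and likewise for blue, so P[monochromatic] = 2·(1/2)^15 = 2^{1 − 15} = 1/16384.
By linearity of expectation: E[X] = C(41, 6) · 2^{1 − 15} = 4496388 · 1/16384 = 1124097/4096.
Numerically: E[X] ≈ 274.43774.

E[X] = C(41,6)·2^(1−C(6,2)) = 1124097/4096 ≈ 274.43774.


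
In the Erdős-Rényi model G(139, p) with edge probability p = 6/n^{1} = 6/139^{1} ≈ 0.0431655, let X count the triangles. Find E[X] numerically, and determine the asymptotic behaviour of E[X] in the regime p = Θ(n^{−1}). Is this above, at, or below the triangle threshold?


Number of potential triangles: C(139, 3) = 437989.
Each occurs with probability p³ ≈ (0.0431655)³ ≈ 8.04283854e-05.
By linearity: E[X] = C(139, 3)·p³ ≈ 437989 · 8.04283854e-05 ≈ 35.226748.
Here α = 1, so p = 6/n is exactly at the triangle threshold p ~ 1/n. Asymptotically E[X] → c³/6 = 6³/6 = 36 ≈ 36.000000, a bounded constant. In this regime the triangle count is asymptotically Poisson(c³/6).

E[X] ≈ 35.226748; in regime p = Θ(1/n^{1}) E[X] stays bounded (at the triangle threshold p ~ 1/n).


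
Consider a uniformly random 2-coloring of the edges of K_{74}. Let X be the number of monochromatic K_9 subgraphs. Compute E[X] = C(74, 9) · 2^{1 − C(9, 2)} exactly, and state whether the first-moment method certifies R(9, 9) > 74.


E[X] = C(74, 9) · 2^{1 − 36} = 110524147514 · 2^{−35} = 110524147514/34359738368.
As a reduced fraction: E[X] = 55262073757/17179869184 ≈ 3.217.
Is E[X] < 1? NO.
Since E[X] ≥ 1, the first-moment bound is inconclusive at n = 74; it does NOT by itself certify R(9, 9) > 74.

E[X] = 55262073757/17179869184 ≈ 3.217; E[X] ≥ 1; first-moment method inconclusive here.


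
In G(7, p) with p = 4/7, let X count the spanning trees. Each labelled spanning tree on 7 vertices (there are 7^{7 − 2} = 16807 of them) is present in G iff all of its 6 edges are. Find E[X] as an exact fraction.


K_7 has 7^{7 − 2} = 16807 labelled spanning trees.
For each such spanning tree H, let X_H = 1 if all 6 edges of H are present in G. Then P[X_H = 1] = p^{6} = (4/7)^{6} = 4096/117649.
By linearity: E[X] = Σ_H E[X_H] = 16807 · p^{6} = 16807 · 4096/117649 = 4096/7.
Numerically: E[X] ≈ 585.1.

E[X] = 16807 · (4/7)^{6} = 4096/7 ≈ 585.1.


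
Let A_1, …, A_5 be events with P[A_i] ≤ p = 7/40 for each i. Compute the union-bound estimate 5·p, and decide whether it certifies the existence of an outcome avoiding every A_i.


Union bound: P[∪_{i=1}^{5} A_i] ≤ Σ_i P[A_i] ≤ 5·p = 5·(7/40) = 7/8.
Numerically: 7/8 ≈ 0.8750000.
Is 7/8 < 1? YES.
Since P[∪ A_i] ≤ 7/8 < 1, the complement has P[∩ A_i^c] ≥ 1 − 7/8 = 1/8 > 0, so some outcome avoids every A_i.

5·p = 7/8 ≈ 0.8750000; existence CERTIFIED by the union bound.


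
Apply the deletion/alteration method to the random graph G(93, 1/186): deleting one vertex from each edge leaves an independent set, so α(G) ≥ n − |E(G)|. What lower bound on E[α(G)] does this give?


E[|E(G)|] = C(93, 2)·p = 4278 · (1/186) = 23.
E[α(G)] ≥ n − E[|E(G)|] = 93 − 23 = 70.
Numerically: ≈ 70.000000.
(This is only a lower bound; the true E[α(G)] may be larger.)

E[α(G)] ≥ 70 ≈ 70.000000.


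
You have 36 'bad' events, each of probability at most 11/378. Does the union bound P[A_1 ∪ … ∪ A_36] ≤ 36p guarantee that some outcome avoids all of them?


Union bound: P[∪_{i=1}^{36} A_i] ≤ Σ_i P[A_i] ≤ 36·p = 36·(11/378) = 22/21.
Numerically: 22/21 ≈ 1.047619.
Is 22/21 < 1? NO.
Since the bound 22/21 is ≥ 1, the union bound is uninformative here; it does NOT by itself certify existence.

36·p = 22/21 ≈ 1.047619; existence NOT certified by the union bound.


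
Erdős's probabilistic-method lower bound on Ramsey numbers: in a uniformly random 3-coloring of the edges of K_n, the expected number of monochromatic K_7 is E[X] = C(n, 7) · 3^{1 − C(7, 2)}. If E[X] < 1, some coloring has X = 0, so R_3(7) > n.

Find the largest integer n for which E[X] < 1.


We need C(n, 7) · 3^{1 − 21} < 1, i.e. C(n, 7) < 3^{21 − 1} = 3486784401.
Check values of n near the boundary:
  n = 78: C(78, 7) = 2641902120; 2641902120 < 3486784401? YES
  n = 79: C(79, 7) = 2898753715; 2898753715 < 3486784401? YES
  n = 80: C(80, 7) = 3176716400; 3176716400 < 3486784401? YES
  n = 81: C(81, 7) = 3477216600; 3477216600 < 3486784401? YES
  n = 82: C(82, 7) = 3801756816; 3801756816 < 3486784401? NO
  n = 83: C(83, 7) = 4151918628; 4151918628 < 3486784401? NO
  n = 84: C(84, 7) = 4529365776; 4529365776 < 3486784401? NO
The largest n with C(n, 7) < 3486784401 is n = 81 (where E[X] = 42928600/43046721 ≈ 0.997256). Hence R_3(7) > 81, i.e. R_3(7) ≥ 82.

Largest n = 81; hence R_3(7) > 81.


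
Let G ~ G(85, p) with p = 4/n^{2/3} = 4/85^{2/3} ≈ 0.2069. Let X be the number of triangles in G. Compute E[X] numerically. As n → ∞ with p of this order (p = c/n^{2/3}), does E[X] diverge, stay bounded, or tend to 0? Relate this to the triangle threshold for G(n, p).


Number of potential triangles: C(85, 3) = 98770.
Each occurs with probability p³ ≈ (0.2069)³ ≈ 8.858131e-03.
By linearity: E[X] = C(85, 3)·p³ ≈ 98770 · 8.858131e-03 ≈ 874.9176.
Since α = 2/3 < 1, p = c/n^{2/3} ≫ 1/n is above the triangle threshold p ~ 1/n. Asymptotically E[X] ~ (c³/6)·n^{3(1−α)} = (4³/6)·n^{1} → ∞; triangles are abundant w.h.p.

E[X] ≈ 874.9176; in regime p = Θ(1/n^{2/3}) E[X] diverges (above the triangle threshold p ~ 1/n).


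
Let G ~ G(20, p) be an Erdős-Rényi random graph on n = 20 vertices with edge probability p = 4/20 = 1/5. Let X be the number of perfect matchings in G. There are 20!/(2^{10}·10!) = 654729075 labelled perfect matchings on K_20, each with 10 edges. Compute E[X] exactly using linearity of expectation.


K_20 has 20!/(2^{10}·10!) = 654729075 labelled perfect matchings.
For each such perfect matching H, let X_H = 1 if all 10 edges of H are present in G. Then P[X_H = 1] = p^{10} = (1/5)^{10} = 1/9765625.
By linearity of expectation: E[X] = Σ_H E[X_H] = 654729075 · p^{10} = 654729075 · 1/9765625 = 26189163/390625.
Numerically: E[X] ≈ 67.044.

E[X] = 654729075 · (1/5)^{10} = 26189163/390625 ≈ 67.044.
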